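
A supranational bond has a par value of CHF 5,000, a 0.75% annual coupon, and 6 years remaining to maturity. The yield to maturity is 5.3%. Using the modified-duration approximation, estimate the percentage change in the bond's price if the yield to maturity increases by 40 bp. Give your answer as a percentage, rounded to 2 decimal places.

Periodic yield y = 0.053. Modified duration first:
  t   CF        PV=CF/(1+0.053)^t    t·PV
  1        37.50        35.6125        35.6125
  2        37.50        33.8201        67.6401
  3        37.50        32.1178        96.3535
  4        37.50        30.5013       122.0050
  5        37.50        28.9661       144.8303
  6     5,037.50     3,695.2586    22,171.5514
  Σ                  3,856.2763    22,637.9929
P = 3,856.2763; D_Mac = 5.87043 yrs; D_mod = 5.87043/(1+0.053) = 5.57496 yrs.
ΔP/P ≈ -D_mod · Δy = -5.57496 × (+0.004) = -0.022300 = -2.2300%.

-2.23%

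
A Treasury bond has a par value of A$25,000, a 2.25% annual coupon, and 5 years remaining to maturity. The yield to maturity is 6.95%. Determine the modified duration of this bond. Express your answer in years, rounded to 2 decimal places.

Periodic yield y = 0.0695. First find Macaulay duration:
  t   CF        PV=CF/(1+0.0695)^t    t·PV
  1       562.50       525.9467       525.9467
  2       562.50       491.7688       983.5375
  3       562.50       459.8119     1,379.4356
  4       562.50       429.9316     1,719.7264
  5    25,562.50    18,268.3524    91,341.7620
  Σ                 20,175.8113    95,950.4083
P = 20,175.8113; Macaulay duration = 95,950.4083 / 20,175.8113 = 4.75571 years.
Modified duration = D_Mac / (1 + y) = 4.75571 / 1.0695 = 4.44667 years.

4.45 years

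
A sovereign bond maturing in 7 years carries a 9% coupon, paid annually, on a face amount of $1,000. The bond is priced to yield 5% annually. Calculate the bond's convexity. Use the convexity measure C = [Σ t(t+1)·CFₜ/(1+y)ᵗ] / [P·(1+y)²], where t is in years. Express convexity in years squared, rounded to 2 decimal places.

With y = 0.05:
  t   CF        PV=CF/(1+0.05)^t    t·PV        t(t+1)·PV
  1        90.00        85.7143        85.7143         171.4286
  2        90.00        81.6327       163.2653         489.7959
  3        90.00        77.7454       233.2362         932.9446
  4        90.00        74.0432       296.1729       1,480.8645
  5        90.00        70.5174       352.5868       2,115.5206
  6        90.00        67.1594       402.9563       2,820.6942
  7     1,090.00       774.6426     5,422.4985      43,379.9884
  Σ                  1,231.4549     6,956.4303      51,391.2368
P = 1,231.4549.
Convexity = Σ t(t+1)·PV / [P·(1+y)²] = 51,391.2368 / (1,231.4549 × 1.102500) = 37.85227.

37.85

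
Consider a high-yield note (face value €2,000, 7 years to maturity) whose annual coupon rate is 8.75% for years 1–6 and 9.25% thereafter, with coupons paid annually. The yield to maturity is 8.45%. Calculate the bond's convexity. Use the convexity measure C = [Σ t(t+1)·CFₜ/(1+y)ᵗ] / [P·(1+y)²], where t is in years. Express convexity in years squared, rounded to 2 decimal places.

With y = 0.0845:
  t   CF        PV=CF/(1+0.0845)^t    t·PV        t(t+1)·PV
  1       175.00       161.3647       161.3647         322.7294
  2       175.00       148.7918       297.5836         892.7507
  3       175.00       137.1985       411.5955       1,646.3821
  4       175.00       126.5085       506.0341       2,530.1707
  5       175.00       116.6515       583.2574       3,499.5445
  6       175.00       107.5625       645.3747       4,517.6232
  7     2,185.00     1,238.3532     8,668.4727      69,347.7818
  Σ                  2,036.4307    11,273.6828      82,756.9822
P = 2,036.4307.
Convexity = Σ t(t+1)·PV / [P·(1+y)²] = 82,756.9822 / (2,036.4307 × 1.176140) = 34.55222.

34.55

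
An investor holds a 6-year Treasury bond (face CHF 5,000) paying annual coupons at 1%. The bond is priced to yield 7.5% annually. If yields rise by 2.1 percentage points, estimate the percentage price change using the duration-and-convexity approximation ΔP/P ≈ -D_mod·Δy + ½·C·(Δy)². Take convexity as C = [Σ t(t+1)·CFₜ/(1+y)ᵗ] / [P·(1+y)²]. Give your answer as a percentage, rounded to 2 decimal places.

With y = 0.075:
  t   CF        PV=CF/(1+0.075)^t    t·PV        t(t+1)·PV
  1        50.00        46.5116        46.5116          93.0233
  2        50.00        43.2666        86.5333         259.5998
  3        50.00        40.2480       120.7441         482.9763
  4        50.00        37.4400       149.7601         748.8005
  5        50.00        34.8279       174.1397       1,044.8379
  6     5,050.00     3,272.2057    19,633.2340     137,432.6381
  Σ                  3,474.4999    20,210.9227     140,061.8759
P = 3,474.4999; D_Mac = 5.81693 yrs; D_mod = 5.41110 yrs; C = 34.88275.
Duration effect: -5.41110 × (+0.021) = -0.113633
Convexity effect: 0.5 × 34.88275 × (0.021)² = +0.0076916
ΔP/P ≈ -0.113633 + 0.0076916 = -0.105941 = -10.5941%.

-10.59%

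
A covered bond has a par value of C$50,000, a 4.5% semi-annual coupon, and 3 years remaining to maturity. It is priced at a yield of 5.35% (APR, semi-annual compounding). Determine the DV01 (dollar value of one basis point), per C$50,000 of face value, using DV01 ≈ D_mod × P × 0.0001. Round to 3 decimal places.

Periodic yield y = 0.02675.
  t   CF        PV=CF/(1+0.02675)^t    t·PV
  1     1,125.00     1,095.6903     1,095.6903
  2     1,125.00     1,067.1442     2,134.2884
  3     1,125.00     1,039.3418     3,118.0254
  4     1,125.00     1,012.2637     4,049.0549
  5     1,125.00       985.8911     4,929.4557
  6    51,125.00    43,636.0119   261,816.0716
  Σ                 48,836.3431   277,142.5862
P = 48,836.3431; D_Mac = 5.67493 half-year periods = 2.83746 yrs; D_mod = 2.76354 yrs.
DV01 ≈ 2.76354 × 48,836.3431 × 0.0001 = 13.496108.

C$13.496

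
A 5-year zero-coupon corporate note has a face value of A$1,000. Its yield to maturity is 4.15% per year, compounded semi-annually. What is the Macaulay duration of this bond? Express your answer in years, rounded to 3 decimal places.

A zero-coupon bond has a single cash flow at maturity, so its Macaulay duration equals its maturity: 5 years.
(Equivalently: 10 semi-annual periods ÷ 2 = 5 years.)

5.000 years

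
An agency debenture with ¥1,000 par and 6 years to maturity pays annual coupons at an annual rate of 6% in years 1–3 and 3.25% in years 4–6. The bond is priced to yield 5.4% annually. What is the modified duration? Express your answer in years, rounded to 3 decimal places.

Periodic yield y = 0.054. First find Macaulay duration:
  t   CF        PV=CF/(1+0.054)^t    t·PV
  1        60.00        56.9260        56.9260
  2        60.00        54.0095       108.0190
  3        60.00        51.2424       153.7272
  4        32.50        26.3342       105.3370
  5        32.50        24.9851       124.9253
  6     1,032.50       753.0892     4,518.5349
  Σ                    966.5863     5,067.4694
P = 966.5863; Macaulay duration = 5,067.4694 / 966.5863 = 5.24265 years.
Modified duration = D_Mac / (1 + y) = 5.24265 / 1.054 = 4.97405 years.

4.974 years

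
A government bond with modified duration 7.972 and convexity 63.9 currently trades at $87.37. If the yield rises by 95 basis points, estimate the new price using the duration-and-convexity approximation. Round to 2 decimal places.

Duration effect: -D_mod·Δy = -7.972 × (+0.0095) = -0.075734
Convexity effect: ½·C·(Δy)² = 0.5 × 63.9 × (0.0095)² = +0.0028834875
ΔP/P ≈ -0.075734 + 0.0028834875 = -0.0728505125
New price ≈ 87.37 × (1 - 0.0728505125) = 81.005050722875.

$81.01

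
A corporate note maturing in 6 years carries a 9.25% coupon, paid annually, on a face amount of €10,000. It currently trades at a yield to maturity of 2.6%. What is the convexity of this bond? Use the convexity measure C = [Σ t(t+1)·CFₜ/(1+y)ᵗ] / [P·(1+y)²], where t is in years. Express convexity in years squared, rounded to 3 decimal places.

31.442

With y = 0.026:
  t   CF        PV=CF/(1+0.026)^t    t·PV        t(t+1)·PV
  1       925.00       901.5595       901.5595       1,803.1189
  2       925.00       878.7129     1,757.4258       5,272.2775
  3       925.00       856.4453     2,569.3360      10,277.3441
  4       925.00       834.7420     3,338.9682      16,694.8409
  5       925.00       813.5887     4,067.9437      24,407.6622
  6    10,925.00     9,365.6361    56,193.8168     393,356.7177
  Σ                 13,650.6846    68,829.0500     451,811.9613
P = 13,650.6846.
Convexity = Σ t(t+1)·PV / [P·(1+y)²] = 451,811.9613 / (13,650.6846 × 1.052676) = 31.44188.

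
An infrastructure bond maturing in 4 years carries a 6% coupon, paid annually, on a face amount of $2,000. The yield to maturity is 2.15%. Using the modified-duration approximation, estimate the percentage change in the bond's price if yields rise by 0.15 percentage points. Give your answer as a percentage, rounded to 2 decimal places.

-0.54%

Periodic yield y = 0.0215. Modified duration first:
  t   CF        PV=CF/(1+0.0215)^t    t·PV
  1       120.00       117.4743       117.4743
  2       120.00       115.0018       230.0035
  3       120.00       112.5813       337.7438
  4     2,120.00     1,947.0736     7,788.2946
  Σ                  2,292.1310     8,473.5162
P = 2,292.1310; D_Mac = 3.69679 yrs; D_mod = 3.69679/(1+0.0215) = 3.61898 yrs.
ΔP/P ≈ -D_mod · Δy = -3.61898 × (+0.0015) = -0.005428 = -0.5428%.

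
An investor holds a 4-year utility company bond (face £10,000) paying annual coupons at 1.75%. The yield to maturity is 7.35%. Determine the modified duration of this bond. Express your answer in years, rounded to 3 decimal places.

Periodic yield y = 0.0735. First find Macaulay duration:
  t   CF        PV=CF/(1+0.0735)^t    t·PV
  1       175.00       163.0182       163.0182
  2       175.00       151.8567       303.7134
  3       175.00       141.4594       424.3783
  4    10,175.00     7,661.7191    30,646.8762
  Σ                  8,118.0533    31,537.9861
P = 8,118.0533; Macaulay duration = 31,537.9861 / 8,118.0533 = 3.88492 years.
Modified duration = D_Mac / (1 + y) = 3.88492 / 1.0735 = 3.61893 years.

3.619 years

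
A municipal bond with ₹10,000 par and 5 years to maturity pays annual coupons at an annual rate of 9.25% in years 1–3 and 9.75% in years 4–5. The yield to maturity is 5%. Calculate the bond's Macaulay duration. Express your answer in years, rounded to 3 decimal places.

Periodic yield y = 0.05. Discount each cash flow and weight by its year:
  t   CF        PV=CF/(1+0.05)^t    t·PV
  1       925.00       880.9524       880.9524
  2       925.00       839.0023     1,678.0045
  3       925.00       799.0498     2,397.1493
  4       975.00       802.1349     3,208.5397
  5    10,975.00     8,599.1997    42,995.9984
  Σ                 11,920.3390    51,160.6443
Price P = Σ PV = 11,920.3390.
Macaulay duration = Σ(t·PV) / P = 51,160.6443 / 11,920.3390 = 4.29188 years.

4.292 years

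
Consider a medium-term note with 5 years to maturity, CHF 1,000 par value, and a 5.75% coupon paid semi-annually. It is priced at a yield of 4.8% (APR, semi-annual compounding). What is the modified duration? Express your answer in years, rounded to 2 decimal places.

4.33 years

Periodic yield y = 0.024. First find Macaulay duration:
  t   CF        PV=CF/(1+0.024)^t    t·PV
  1        28.75        28.0762        28.0762
  2        28.75        27.4181        54.8363
  3        28.75        26.7755        80.3266
  4        28.75        26.1480       104.5919
  5        28.75        25.5351       127.6756
  6        28.75        24.9366       149.6199
  7        28.75        24.3522       170.4654
  8        28.75        23.7814       190.2515
  9        28.75        23.2241       209.0166
  10    1,028.75       811.5407     8,115.4066
  Σ                  1,041.7879     9,230.2665
P = 1,041.7879; Macaulay duration = 9,230.2665 / 1,041.7879 = 8.86002 half-year periods = 4.43001 years.
Modified duration = D_Mac / (1 + y) = 4.43001 / 1.024 = 4.32618 years.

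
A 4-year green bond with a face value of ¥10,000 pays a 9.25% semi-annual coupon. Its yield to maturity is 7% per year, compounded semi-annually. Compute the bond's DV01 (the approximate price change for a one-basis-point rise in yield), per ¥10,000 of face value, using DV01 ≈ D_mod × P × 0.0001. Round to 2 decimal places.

Periodic yield y = 0.035.
  t   CF        PV=CF/(1+0.035)^t    t·PV
  1       462.50       446.8599       446.8599
  2       462.50       431.7487       863.4974
  3       462.50       417.1485     1,251.4455
  4       462.50       403.0420     1,612.1681
  5       462.50       389.4126     1,947.0629
  6       462.50       376.2440     2,257.4643
  7       462.50       363.5208     2,544.6457
  8    10,462.50     7,945.3434    63,562.7473
  Σ                 10,773.3200    74,485.8912
P = 10,773.3200; D_Mac = 6.91392 half-year periods = 3.45696 yrs; D_mod = 3.34006 yrs.
DV01 ≈ 3.34006 × 10,773.3200 × 0.0001 = 3.598352.

¥3.60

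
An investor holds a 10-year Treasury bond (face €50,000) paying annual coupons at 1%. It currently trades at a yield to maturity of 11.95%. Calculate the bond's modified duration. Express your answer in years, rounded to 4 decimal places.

8.2123 years

Periodic yield y = 0.1195. First find Macaulay duration:
  t   CF        PV=CF/(1+0.1195)^t    t·PV
  1       500.00       446.6280       446.6280
  2       500.00       398.9531       797.9061
  3       500.00       356.3672     1,069.1016
  4       500.00       318.3271     1,273.3084
  5       500.00       284.3476     1,421.7378
  6       500.00       253.9951     1,523.9709
  7       500.00       226.8827     1,588.1787
  8       500.00       202.6643     1,621.3143
  9       500.00       181.0311     1,629.2796
  10   50,500.00    16,332.4147   163,324.1471
  Σ                 19,001.6108   174,695.5725
P = 19,001.6108; Macaulay duration = 174,695.5725 / 19,001.6108 = 9.19372 years.
Modified duration = D_Mac / (1 + y) = 9.19372 / 1.1195 = 8.21235 years.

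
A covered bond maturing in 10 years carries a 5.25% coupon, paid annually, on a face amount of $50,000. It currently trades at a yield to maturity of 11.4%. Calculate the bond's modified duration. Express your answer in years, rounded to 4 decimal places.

6.6984 years

Periodic yield y = 0.114. First find Macaulay duration:
  t   CF        PV=CF/(1+0.114)^t    t·PV
  1     2,625.00     2,356.3734     2,356.3734
  2     2,625.00     2,115.2365     4,230.4729
  3     2,625.00     1,898.7760     5,696.3280
  4     2,625.00     1,704.4668     6,817.8672
  5     2,625.00     1,530.0420     7,650.2100
  6     2,625.00     1,373.4668     8,240.8007
  7     2,625.00     1,232.9145     8,630.4017
  8     2,625.00     1,106.7455     8,853.9643
  9     2,625.00       993.4879     8,941.3913
  10   52,625.00    17,878.8755   178,788.7551
  Σ                 32,190.3850   240,206.5648
P = 32,190.3850; Macaulay duration = 240,206.5648 / 32,190.3850 = 7.46206 years.
Modified duration = D_Mac / (1 + y) = 7.46206 / 1.114 = 6.69844 years.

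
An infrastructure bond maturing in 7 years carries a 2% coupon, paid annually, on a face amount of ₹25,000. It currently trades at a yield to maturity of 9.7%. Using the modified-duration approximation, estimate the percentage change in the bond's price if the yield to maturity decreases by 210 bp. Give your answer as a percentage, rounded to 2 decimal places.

+12.38%

Periodic yield y = 0.097. Modified duration first:
  t   CF        PV=CF/(1+0.097)^t    t·PV
  1       500.00       455.7885       455.7885
  2       500.00       415.4863       830.9727
  3       500.00       378.7478     1,136.2434
  4       500.00       345.2578     1,381.0312
  5       500.00       314.7291     1,573.6454
  6       500.00       286.8998     1,721.3988
  7    25,500.00    13,338.0944    93,366.6609
  Σ                 15,535.0037   100,465.7409
P = 15,535.0037; D_Mac = 6.46706 yrs; D_mod = 6.46706/(1+0.097) = 5.89522 yrs.
ΔP/P ≈ -D_mod · Δy = -5.89522 × (-0.021) = +0.123800 = +12.3800%.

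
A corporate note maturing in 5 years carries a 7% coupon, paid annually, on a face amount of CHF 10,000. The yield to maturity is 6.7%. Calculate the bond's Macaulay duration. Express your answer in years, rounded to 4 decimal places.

4.3914 years

Periodic yield y = 0.067. Discount each cash flow and weight by its year:
  t   CF        PV=CF/(1+0.067)^t    t·PV
  1       700.00       656.0450       656.0450
  2       700.00       614.8500     1,229.7001
  3       700.00       576.2418     1,728.7255
  4       700.00       540.0579     2,160.2318
  5    10,700.00     7,736.8055    38,684.0276
  Σ                 10,124.0003    44,458.7300
Price P = Σ PV = 10,124.0003.
Macaulay duration = Σ(t·PV) / P = 44,458.7300 / 10,124.0003 = 4.39142 years.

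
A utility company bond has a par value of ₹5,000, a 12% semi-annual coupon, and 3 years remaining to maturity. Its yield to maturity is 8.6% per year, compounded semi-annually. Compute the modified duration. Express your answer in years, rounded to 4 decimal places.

2.5165 years

Periodic yield y = 0.043. First find Macaulay duration:
  t   CF        PV=CF/(1+0.043)^t    t·PV
  1       300.00       287.6318       287.6318
  2       300.00       275.7736       551.5471
  3       300.00       264.4042       793.2126
  4       300.00       253.5035     1,014.0141
  5       300.00       243.0523     1,215.2614
  6     5,300.00     4,116.8972    24,701.3830
  Σ                  5,441.2626    28,563.0501
P = 5,441.2626; Macaulay duration = 28,563.0501 / 5,441.2626 = 5.24934 half-year periods = 2.62467 years.
Modified duration = D_Mac / (1 + y) = 2.62467 / 1.043 = 2.51646 years.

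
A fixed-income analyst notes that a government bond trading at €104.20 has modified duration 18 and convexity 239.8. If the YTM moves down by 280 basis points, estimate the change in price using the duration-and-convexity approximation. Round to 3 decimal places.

+€62.312

Duration effect: -D_mod·Δy = -18 × (-0.028) = +0.504000
Convexity effect: ½·C·(Δy)² = 0.5 × 239.8 × (-0.028)² = +0.0940016
ΔP/P ≈ +0.504000 + 0.0940016 = +0.5980016
ΔP ≈ 104.20 × (+0.5980016) = +62.31176672.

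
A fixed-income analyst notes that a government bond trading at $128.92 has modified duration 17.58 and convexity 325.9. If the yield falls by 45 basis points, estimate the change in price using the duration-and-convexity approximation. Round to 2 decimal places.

Duration effect: -D_mod·Δy = -17.58 × (-0.0045) = +0.079110
Convexity effect: ½·C·(Δy)² = 0.5 × 325.9 × (-0.0045)² = +0.0032997375
ΔP/P ≈ +0.079110 + 0.0032997375 = +0.0824097375
ΔP ≈ 128.92 × (+0.0824097375) = +10.6242633585.

+$10.62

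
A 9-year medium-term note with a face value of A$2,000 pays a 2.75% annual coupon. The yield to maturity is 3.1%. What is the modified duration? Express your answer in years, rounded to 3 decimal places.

Periodic yield y = 0.031. First find Macaulay duration:
  t   CF        PV=CF/(1+0.031)^t    t·PV
  1        55.00        53.3463        53.3463
  2        55.00        51.7423       103.4845
  3        55.00        50.1865       150.5594
  4        55.00        48.6775       194.7099
  5        55.00        47.2138       236.0692
  6        55.00        45.7942       274.7653
  7        55.00        44.4173       310.9210
  8        55.00        43.0818       344.6540
  9     2,055.00     1,561.2909    14,051.6184
  Σ                  1,945.7505    15,720.1281
P = 1,945.7505; Macaulay duration = 15,720.1281 / 1,945.7505 = 8.07921 years.
Modified duration = D_Mac / (1 + y) = 8.07921 / 1.031 = 7.83629 years.

7.836 years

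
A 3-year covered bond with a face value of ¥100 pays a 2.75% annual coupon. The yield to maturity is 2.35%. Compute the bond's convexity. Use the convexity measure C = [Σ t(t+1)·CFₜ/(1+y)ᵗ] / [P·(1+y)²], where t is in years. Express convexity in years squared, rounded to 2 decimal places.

With y = 0.0235:
  t   CF        PV=CF/(1+0.0235)^t    t·PV        t(t+1)·PV
  1         2.75         2.6869         2.6869           5.3737
  2         2.75         2.6252         5.2503          15.7510
  3       102.75        95.8337       287.5011       1,150.0045
  Σ                    101.1457       295.4383       1,171.1292
P = 101.1457.
Convexity = Σ t(t+1)·PV / [P·(1+y)²] = 1,171.1292 / (101.1457 × 1.047552) = 11.05304.

11.05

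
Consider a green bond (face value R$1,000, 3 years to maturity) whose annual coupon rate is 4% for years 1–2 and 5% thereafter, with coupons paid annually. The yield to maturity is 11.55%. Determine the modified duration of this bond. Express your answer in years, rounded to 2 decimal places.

2.58 years

Periodic yield y = 0.1155. First find Macaulay duration:
  t   CF        PV=CF/(1+0.1155)^t    t·PV
  1        40.00        35.8584        35.8584
  2        40.00        32.1455        64.2911
  3     1,050.00       756.4506     2,269.3518
  Σ                    824.4545     2,369.5013
P = 824.4545; Macaulay duration = 2,369.5013 / 824.4545 = 2.87402 years.
Modified duration = D_Mac / (1 + y) = 2.87402 / 1.1155 = 2.57644 years.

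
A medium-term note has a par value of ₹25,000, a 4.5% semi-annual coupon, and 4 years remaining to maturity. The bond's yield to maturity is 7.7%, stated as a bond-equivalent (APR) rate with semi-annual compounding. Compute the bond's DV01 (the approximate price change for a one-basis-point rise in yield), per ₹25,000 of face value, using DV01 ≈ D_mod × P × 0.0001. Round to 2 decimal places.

Periodic yield y = 0.0385.
  t   CF        PV=CF/(1+0.0385)^t    t·PV
  1       562.50       541.6466       541.6466
  2       562.50       521.5663     1,043.1326
  3       562.50       502.2304     1,506.6913
  4       562.50       483.6114     1,934.4456
  5       562.50       465.6826     2,328.4131
  6       562.50       448.4185     2,690.5110
  7       562.50       431.7944     3,022.5609
  8    25,562.50    18,895.1924   151,161.5392
  Σ                 22,290.1427   164,228.9402
P = 22,290.1427; D_Mac = 7.36778 half-year periods = 3.68389 yrs; D_mod = 3.54732 yrs.
DV01 ≈ 3.54732 × 22,290.1427 × 0.0001 = 7.907026.

₹7.91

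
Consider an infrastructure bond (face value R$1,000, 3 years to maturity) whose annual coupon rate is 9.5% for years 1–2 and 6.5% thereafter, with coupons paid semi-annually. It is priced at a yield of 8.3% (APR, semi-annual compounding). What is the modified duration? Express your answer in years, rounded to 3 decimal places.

2.577 years

Periodic yield y = 0.0415. First find Macaulay duration:
  t   CF        PV=CF/(1+0.0415)^t    t·PV
  1        47.50        45.6073        45.6073
  2        47.50        43.7900        87.5800
  3        47.50        42.0451       126.1354
  4        47.50        40.3698       161.4792
  5        32.50        26.5208       132.6041
  6     1,032.50       808.9737     4,853.8423
  Σ                  1,007.3068     5,407.2483
P = 1,007.3068; Macaulay duration = 5,407.2483 / 1,007.3068 = 5.36803 half-year periods = 2.68401 years.
Modified duration = D_Mac / (1 + y) = 2.68401 / 1.0415 = 2.57706 years.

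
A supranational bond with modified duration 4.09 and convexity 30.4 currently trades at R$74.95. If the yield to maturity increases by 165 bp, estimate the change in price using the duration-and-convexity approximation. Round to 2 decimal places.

Duration effect: -D_mod·Δy = -4.09 × (+0.0165) = -0.067485
Convexity effect: ½·C·(Δy)² = 0.5 × 30.4 × (0.0165)² = +0.0041382
ΔP/P ≈ -0.067485 + 0.0041382 = -0.0633468
ΔP ≈ 74.95 × (-0.0633468) = -4.74784266.

-R$4.75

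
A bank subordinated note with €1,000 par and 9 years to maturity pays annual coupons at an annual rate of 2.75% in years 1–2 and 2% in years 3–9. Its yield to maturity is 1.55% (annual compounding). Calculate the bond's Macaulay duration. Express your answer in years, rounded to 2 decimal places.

8.25 years

Periodic yield y = 0.0155. Discount each cash flow and weight by its year:
  t   CF        PV=CF/(1+0.0155)^t    t·PV
  1        27.50        27.0803        27.0803
  2        27.50        26.6669        53.3338
  3        20.00        19.0981        57.2943
  4        20.00        18.8066        75.2264
  5        20.00        18.5195        92.5977
  6        20.00        18.2369       109.4213
  7        20.00        17.9585       125.7096
  8        20.00        17.6844       141.4753
  9     1,020.00       888.1388     7,993.2488
  Σ                  1,052.1900     8,675.3875
Price P = Σ PV = 1,052.1900.
Macaulay duration = Σ(t·PV) / P = 8,675.3875 / 1,052.1900 = 8.24508 years.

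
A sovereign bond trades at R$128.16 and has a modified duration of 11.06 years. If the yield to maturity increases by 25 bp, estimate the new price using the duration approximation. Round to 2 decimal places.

R$124.62

Duration approximation: ΔP/P ≈ -D_mod · Δy = -11.06 × (+0.0025) = -0.027650.
New price ≈ 128.16 × (1 - 0.027650) = 124.616376.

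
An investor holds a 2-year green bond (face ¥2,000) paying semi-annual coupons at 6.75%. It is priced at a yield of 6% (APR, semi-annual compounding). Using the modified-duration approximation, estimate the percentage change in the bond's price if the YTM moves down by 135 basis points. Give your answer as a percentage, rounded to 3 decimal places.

+2.497%

Periodic yield y = 0.03. Modified duration first:
  t   CF        PV=CF/(1+0.03)^t    t·PV
  1        67.50        65.5340        65.5340
  2        67.50        63.6252       127.2504
  3        67.50        61.7721       185.3162
  4     2,067.50     1,836.9470     7,347.7879
  Σ                  2,027.8782     7,725.8885
P = 2,027.8782; D_Mac = 3.80984 half-year periods = 1.90492 yrs; D_mod = 1.90492/(1+0.03) = 1.84944 yrs.
ΔP/P ≈ -D_mod · Δy = -1.84944 × (-0.0135) = +0.024967 = +2.4967%.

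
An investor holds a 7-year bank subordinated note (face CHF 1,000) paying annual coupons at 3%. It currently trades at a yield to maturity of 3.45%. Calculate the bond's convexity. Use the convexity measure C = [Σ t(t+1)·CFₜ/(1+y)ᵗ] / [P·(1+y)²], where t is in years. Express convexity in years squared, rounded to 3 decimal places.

With y = 0.0345:
  t   CF        PV=CF/(1+0.0345)^t    t·PV        t(t+1)·PV
  1        30.00        28.9995        28.9995          57.9990
  2        30.00        28.0324        56.0648         168.1944
  3        30.00        27.0975        81.2926         325.1704
  4        30.00        26.1938       104.7754         523.8769
  5        30.00        25.3203       126.6015         759.6089
  6        30.00        24.4759       146.8553       1,027.9869
  7     1,030.00       812.3137     5,686.1957      45,489.5653
  Σ                    972.4331     6,230.7847      48,352.4018
P = 972.4331.
Convexity = Σ t(t+1)·PV / [P·(1+y)²] = 48,352.4018 / (972.4331 × 1.070190) = 46.46194.

46.462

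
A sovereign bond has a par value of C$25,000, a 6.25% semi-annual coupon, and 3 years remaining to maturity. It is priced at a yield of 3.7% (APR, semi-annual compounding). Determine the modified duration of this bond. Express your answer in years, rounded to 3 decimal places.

2.740 years

Periodic yield y = 0.0185. First find Macaulay duration:
  t   CF        PV=CF/(1+0.0185)^t    t·PV
  1       781.25       767.0594       767.0594
  2       781.25       753.1266     1,506.2531
  3       781.25       739.4468     2,218.3404
  4       781.25       726.0155     2,904.0620
  5       781.25       712.8282     3,564.1409
  6    25,781.25    23,096.0531   138,576.3189
  Σ                 26,794.5296   149,536.1747
P = 26,794.5296; Macaulay duration = 149,536.1747 / 26,794.5296 = 5.58085 half-year periods = 2.79042 years.
Modified duration = D_Mac / (1 + y) = 2.79042 / 1.0185 = 2.73974 years.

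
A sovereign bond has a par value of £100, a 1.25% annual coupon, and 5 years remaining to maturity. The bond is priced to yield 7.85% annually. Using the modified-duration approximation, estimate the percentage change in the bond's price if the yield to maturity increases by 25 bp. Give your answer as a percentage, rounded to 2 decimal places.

Periodic yield y = 0.0785. Modified duration first:
  t   CF        PV=CF/(1+0.0785)^t    t·PV
  1         1.25         1.1590         1.1590
  2         1.25         1.0747         2.1493
  3         1.25         0.9964         2.9893
  4         1.25         0.9239         3.6956
  5       101.25        69.3896       346.9479
  Σ                     73.5436       356.9412
P = 73.5436; D_Mac = 4.85346 yrs; D_mod = 4.85346/(1+0.0785) = 4.50020 yrs.
ΔP/P ≈ -D_mod · Δy = -4.50020 × (+0.0025) = -0.011250 = -1.1250%.

-1.13%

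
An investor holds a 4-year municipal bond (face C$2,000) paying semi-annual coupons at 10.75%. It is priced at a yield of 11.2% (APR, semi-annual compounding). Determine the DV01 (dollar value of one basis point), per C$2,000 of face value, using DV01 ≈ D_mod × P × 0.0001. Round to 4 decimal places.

C$0.6253

Periodic yield y = 0.056.
  t   CF        PV=CF/(1+0.056)^t    t·PV
  1       107.50       101.7992       101.7992
  2       107.50        96.4008       192.8016
  3       107.50        91.2886       273.8659
  4       107.50        86.4476       345.7903
  5       107.50        81.8632       409.3161
  6       107.50        77.5220       465.1320
  7       107.50        73.4110       513.8769
  8     2,107.50     1,362.8757    10,903.0053
  Σ                  1,971.6081    13,205.5874
P = 1,971.6081; D_Mac = 6.69788 half-year periods = 3.34894 yrs; D_mod = 3.17134 yrs.
DV01 ≈ 3.17134 × 1,971.6081 × 0.0001 = 0.625265.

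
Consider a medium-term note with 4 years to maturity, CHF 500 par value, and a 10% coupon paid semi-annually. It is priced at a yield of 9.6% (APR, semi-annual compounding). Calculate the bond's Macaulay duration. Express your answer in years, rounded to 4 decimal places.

3.3977 years

Periodic yield y = 0.048. Discount each cash flow and weight by its period:
  t   CF        PV=CF/(1+0.048)^t    t·PV
  1        25.00        23.8550        23.8550
  2        25.00        22.7624        45.5247
  3        25.00        21.7198        65.1595
  4        25.00        20.7250        82.9001
  5        25.00        19.7758        98.8789
  6        25.00        18.8700       113.2201
  7        25.00        18.0057       126.0402
  8       525.00       360.8021     2,886.4167
  Σ                    506.5158     3,441.9951
Price P = Σ PV = 506.5158.
Macaulay duration = Σ(t·PV) / P = 3,441.9951 / 506.5158 = 6.79543 half-year periods.
In years: 6.79543 / 2 = 3.39772 years.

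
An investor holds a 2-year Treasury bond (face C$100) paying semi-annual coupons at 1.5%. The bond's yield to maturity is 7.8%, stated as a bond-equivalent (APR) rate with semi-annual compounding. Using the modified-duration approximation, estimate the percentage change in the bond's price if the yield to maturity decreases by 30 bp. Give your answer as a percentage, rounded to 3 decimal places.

Periodic yield y = 0.039. Modified duration first:
  t   CF        PV=CF/(1+0.039)^t    t·PV
  1         0.75         0.7218         0.7218
  2         0.75         0.6948         1.3895
  3         0.75         0.6687         2.0060
  4       100.75        86.4536       345.8142
  Σ                     88.5388       349.9316
P = 88.5388; D_Mac = 3.95230 half-year periods = 1.97615 yrs; D_mod = 1.97615/(1+0.039) = 1.90197 yrs.
ΔP/P ≈ -D_mod · Δy = -1.90197 × (-0.003) = +0.005706 = +0.5706%.

+0.571%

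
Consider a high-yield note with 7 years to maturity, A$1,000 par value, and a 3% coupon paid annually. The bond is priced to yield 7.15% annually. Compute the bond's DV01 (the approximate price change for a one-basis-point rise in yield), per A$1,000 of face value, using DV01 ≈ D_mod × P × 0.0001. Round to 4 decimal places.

Periodic yield y = 0.0715.
  t   CF        PV=CF/(1+0.0715)^t    t·PV
  1        30.00        27.9981        27.9981
  2        30.00        26.1298        52.2597
  3        30.00        24.3862        73.1587
  4        30.00        22.7590        91.0359
  5        30.00        21.2403       106.2014
  6        30.00        19.8229       118.9377
  7     1,030.00       635.1730     4,446.2107
  Σ                    777.5094     4,915.8022
P = 777.5094; D_Mac = 6.32250 yrs; D_mod = 5.90061 yrs.
DV01 ≈ 5.90061 × 777.5094 × 0.0001 = 0.458778.

A$0.4588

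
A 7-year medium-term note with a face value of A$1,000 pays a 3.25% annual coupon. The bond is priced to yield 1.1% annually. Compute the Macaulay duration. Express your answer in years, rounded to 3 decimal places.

6.421 years

Periodic yield y = 0.011. Discount each cash flow and weight by its year:
  t   CF        PV=CF/(1+0.011)^t    t·PV
  1        32.50        32.1464        32.1464
  2        32.50        31.7966        63.5933
  3        32.50        31.4507        94.3520
  4        32.50        31.1085       124.4339
  5        32.50        30.7700       153.8500
  6        32.50        30.4352       182.6113
  7     1,032.50       956.3833     6,694.6829
  Σ                  1,144.0907     7,345.6698
Price P = Σ PV = 1,144.0907.
Macaulay duration = Σ(t·PV) / P = 7,345.6698 / 1,144.0907 = 6.42053 years.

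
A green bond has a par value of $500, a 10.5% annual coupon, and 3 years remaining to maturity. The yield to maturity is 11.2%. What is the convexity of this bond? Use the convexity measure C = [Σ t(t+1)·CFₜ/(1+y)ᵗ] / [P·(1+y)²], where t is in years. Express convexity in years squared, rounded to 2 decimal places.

8.51

With y = 0.112:
  t   CF        PV=CF/(1+0.112)^t    t·PV        t(t+1)·PV
  1        52.50        47.2122        47.2122          94.4245
  2        52.50        42.4570        84.9141         254.7422
  3       552.50       401.8074     1,205.4222       4,821.6887
  Σ                    491.4767     1,337.5485       5,170.8554
P = 491.4767.
Convexity = Σ t(t+1)·PV / [P·(1+y)²] = 5,170.8554 / (491.4767 × 1.236544) = 8.50844.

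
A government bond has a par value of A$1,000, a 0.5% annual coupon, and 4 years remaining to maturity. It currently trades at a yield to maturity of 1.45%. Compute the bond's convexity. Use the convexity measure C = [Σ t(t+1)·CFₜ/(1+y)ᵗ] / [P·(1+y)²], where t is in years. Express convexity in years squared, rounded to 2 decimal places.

19.24

With y = 0.0145:
  t   CF        PV=CF/(1+0.0145)^t    t·PV        t(t+1)·PV
  1         5.00         4.9285         4.9285           9.8571
  2         5.00         4.8581         9.7162          29.1486
  3         5.00         4.7887        14.3660          57.4639
  4     1,005.00       948.7633     3,795.0530      18,975.2651
  Σ                    963.3385     3,824.0637      19,071.7346
P = 963.3385.
Convexity = Σ t(t+1)·PV / [P·(1+y)²] = 19,071.7346 / (963.3385 × 1.029210) = 19.23566.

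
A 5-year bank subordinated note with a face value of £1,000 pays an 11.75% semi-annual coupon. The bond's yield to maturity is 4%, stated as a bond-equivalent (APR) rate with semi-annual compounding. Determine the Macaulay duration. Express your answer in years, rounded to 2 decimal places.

Periodic yield y = 0.02. Discount each cash flow and weight by its period:
  t   CF        PV=CF/(1+0.02)^t    t·PV
  1        58.75        57.5980        57.5980
  2        58.75        56.4687       112.9373
  3        58.75        55.3614       166.0843
  4        58.75        54.2759       217.1037
  5        58.75        53.2117       266.0584
  6        58.75        52.1683       313.0099
  7        58.75        51.1454       358.0179
  8        58.75        50.1426       401.1405
  9        58.75        49.1594       442.4343
  10    1,058.75       868.5438     8,685.4376
  Σ                  1,348.0752    11,019.8220
Price P = Σ PV = 1,348.0752.
Macaulay duration = Σ(t·PV) / P = 11,019.8220 / 1,348.0752 = 8.17449 half-year periods.
In years: 8.17449 / 2 = 4.08724 years.

4.09 years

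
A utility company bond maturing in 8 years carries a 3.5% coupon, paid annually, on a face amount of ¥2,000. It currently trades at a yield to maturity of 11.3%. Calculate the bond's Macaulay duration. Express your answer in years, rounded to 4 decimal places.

Periodic yield y = 0.113. Discount each cash flow and weight by its year:
  t   CF        PV=CF/(1+0.113)^t    t·PV
  1        70.00        62.8931        62.8931
  2        70.00        56.5077       113.0154
  3        70.00        50.7706       152.3119
  4        70.00        45.6160       182.4641
  5        70.00        40.9847       204.9237
  6        70.00        36.8237       220.9420
  7        70.00        33.0851       231.5954
  8     2,070.00       879.0408     7,032.3264
  Σ                  1,205.7217     8,200.4720
Price P = Σ PV = 1,205.7217.
Macaulay duration = Σ(t·PV) / P = 8,200.4720 / 1,205.7217 = 6.80130 years.

6.8013 years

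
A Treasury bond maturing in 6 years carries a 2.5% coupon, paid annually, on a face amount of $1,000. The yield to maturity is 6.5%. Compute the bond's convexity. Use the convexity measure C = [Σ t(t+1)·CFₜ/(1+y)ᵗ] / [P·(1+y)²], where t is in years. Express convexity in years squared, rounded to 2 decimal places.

With y = 0.065:
  t   CF        PV=CF/(1+0.065)^t    t·PV        t(t+1)·PV
  1        25.00        23.4742        23.4742          46.9484
  2        25.00        22.0415        44.0830         132.2489
  3        25.00        20.6962        62.0887         248.3547
  4        25.00        19.4331        77.7323         388.6615
  5        25.00        18.2470        91.2351         547.4106
  6     1,025.00       702.4675     4,214.8048      29,503.6338
  Σ                    806.3595     4,513.4181      30,867.2580
P = 806.3595.
Convexity = Σ t(t+1)·PV / [P·(1+y)²] = 30,867.2580 / (806.3595 × 1.134225) = 33.74972.

33.75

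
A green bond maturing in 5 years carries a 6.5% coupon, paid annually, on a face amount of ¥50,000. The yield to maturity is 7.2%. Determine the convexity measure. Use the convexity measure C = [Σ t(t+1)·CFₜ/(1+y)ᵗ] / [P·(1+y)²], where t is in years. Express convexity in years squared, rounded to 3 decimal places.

With y = 0.072:
  t   CF        PV=CF/(1+0.072)^t    t·PV        t(t+1)·PV
  1     3,250.00     3,031.7164     3,031.7164       6,063.4328
  2     3,250.00     2,828.0937     5,656.1873      16,968.5620
  3     3,250.00     2,638.1471     7,914.4413      31,657.7650
  4     3,250.00     2,460.9581     9,843.8324      49,219.1620
  5    53,250.00    37,613.6679   188,068.3393   1,128,410.0359
  Σ                 48,572.5831   214,514.5167   1,232,318.9578
P = 48,572.5831.
Convexity = Σ t(t+1)·PV / [P·(1+y)²] = 1,232,318.9578 / (48,572.5831 × 1.149184) = 22.07712.

22.077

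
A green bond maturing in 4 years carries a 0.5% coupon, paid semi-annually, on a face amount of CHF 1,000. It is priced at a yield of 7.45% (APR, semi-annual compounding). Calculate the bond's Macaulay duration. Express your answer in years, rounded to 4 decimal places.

Periodic yield y = 0.03725. Discount each cash flow and weight by its period:
  t   CF        PV=CF/(1+0.03725)^t    t·PV
  1         2.50         2.4102         2.4102
  2         2.50         2.3237         4.6473
  3         2.50         2.2402         6.7206
  4         2.50         2.1598         8.6391
  5         2.50         2.0822        10.4110
  6         2.50         2.0074        12.0446
  7         2.50         1.9353        13.5473
  8     1,002.50       748.1985     5,985.5880
  Σ                    763.3573     6,044.0081
Price P = Σ PV = 763.3573.
Macaulay duration = Σ(t·PV) / P = 6,044.0081 / 763.3573 = 7.91767 half-year periods.
In years: 7.91767 / 2 = 3.95883 years.

3.9588 years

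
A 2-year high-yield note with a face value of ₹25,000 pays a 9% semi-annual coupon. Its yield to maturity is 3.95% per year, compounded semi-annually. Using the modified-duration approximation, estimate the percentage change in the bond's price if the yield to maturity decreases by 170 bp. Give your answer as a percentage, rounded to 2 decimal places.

Periodic yield y = 0.01975. Modified duration first:
  t   CF        PV=CF/(1+0.01975)^t    t·PV
  1     1,125.00     1,103.2116     1,103.2116
  2     1,125.00     1,081.8451     2,163.6903
  3     1,125.00     1,060.8925     3,182.6775
  4    26,125.00    24,159.1385    96,636.5539
  Σ                 27,405.0877   103,086.1333
P = 27,405.0877; D_Mac = 3.76157 half-year periods = 1.88078 yrs; D_mod = 1.88078/(1+0.01975) = 1.84436 yrs.
ΔP/P ≈ -D_mod · Δy = -1.84436 × (-0.017) = +0.031354 = +3.1354%.

+3.14%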